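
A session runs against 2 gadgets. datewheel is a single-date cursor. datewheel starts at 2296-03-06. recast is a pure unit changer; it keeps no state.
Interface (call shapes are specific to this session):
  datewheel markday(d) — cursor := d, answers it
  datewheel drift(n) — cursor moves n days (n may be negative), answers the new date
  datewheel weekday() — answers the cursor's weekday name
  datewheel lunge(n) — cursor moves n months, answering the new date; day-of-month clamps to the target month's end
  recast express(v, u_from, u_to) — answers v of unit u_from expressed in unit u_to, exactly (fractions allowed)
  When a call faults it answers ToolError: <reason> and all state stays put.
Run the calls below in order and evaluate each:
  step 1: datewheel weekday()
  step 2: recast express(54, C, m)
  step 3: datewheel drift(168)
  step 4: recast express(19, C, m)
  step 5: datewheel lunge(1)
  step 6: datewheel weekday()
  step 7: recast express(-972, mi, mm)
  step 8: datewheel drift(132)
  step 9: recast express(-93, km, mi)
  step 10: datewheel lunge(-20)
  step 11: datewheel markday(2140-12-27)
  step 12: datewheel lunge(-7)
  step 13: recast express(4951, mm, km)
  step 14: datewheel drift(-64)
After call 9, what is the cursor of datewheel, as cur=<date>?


Answer: cur=2297-01-31

Derivation:
% datewheel weekday() -> Friday
% recast express(54, C, m) -> ToolError: incompatible units
% datewheel drift(168) -> 2296-08-21
% recast express(19, C, m) -> ToolError: incompatible units
% datewheel lunge(1) -> 2296-09-21
% datewheel weekday() -> Monday
% recast express(-972, mi, mm) -> -1564282368
% datewheel drift(132) -> 2297-01-31
% recast express(-93, km, mi) -> -484375/8382
% datewheel lunge(-20) -> 2295-05-31
% datewheel markday(2140-12-27) -> 2140-12-27
% datewheel lunge(-7) -> 2140-05-27
% recast express(4951, mm, km) -> 4951/1000000
% datewheel drift(-64) -> 2140-03-24


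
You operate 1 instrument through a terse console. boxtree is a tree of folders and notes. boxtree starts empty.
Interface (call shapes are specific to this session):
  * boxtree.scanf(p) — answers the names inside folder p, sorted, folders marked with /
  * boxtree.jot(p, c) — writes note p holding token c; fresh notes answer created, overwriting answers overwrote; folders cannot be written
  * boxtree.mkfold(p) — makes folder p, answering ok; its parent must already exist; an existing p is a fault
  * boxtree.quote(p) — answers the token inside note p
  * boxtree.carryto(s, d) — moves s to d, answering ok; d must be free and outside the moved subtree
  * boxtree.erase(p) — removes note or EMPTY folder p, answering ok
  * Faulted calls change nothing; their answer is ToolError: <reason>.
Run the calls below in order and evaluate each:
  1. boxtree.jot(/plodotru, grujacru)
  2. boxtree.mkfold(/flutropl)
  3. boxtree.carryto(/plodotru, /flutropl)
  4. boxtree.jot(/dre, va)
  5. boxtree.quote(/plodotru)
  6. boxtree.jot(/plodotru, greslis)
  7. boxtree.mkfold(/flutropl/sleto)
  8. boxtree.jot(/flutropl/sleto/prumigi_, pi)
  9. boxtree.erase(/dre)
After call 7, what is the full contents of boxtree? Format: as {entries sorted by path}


Answer: {dre=va, flutropl/, flutropl/sleto/, plodotru=greslis}

Derivation:
> boxtree.jot p=/plodotru c=grujacru
= created
> boxtree.mkfold p=/flutropl
= ok
> boxtree.carryto s=/plodotru d=/flutropl
= ToolError: exists
> boxtree.jot p=/dre c=va
= created
> boxtree.quote p=/plodotru
= grujacru
> boxtree.jot p=/plodotru c=greslis
= overwrote
> boxtree.mkfold p=/flutropl/sleto
= ok
> boxtree.jot p=/flutropl/sleto/prumigi_ c=pi
= created
> boxtree.erase p=/dre
= ok


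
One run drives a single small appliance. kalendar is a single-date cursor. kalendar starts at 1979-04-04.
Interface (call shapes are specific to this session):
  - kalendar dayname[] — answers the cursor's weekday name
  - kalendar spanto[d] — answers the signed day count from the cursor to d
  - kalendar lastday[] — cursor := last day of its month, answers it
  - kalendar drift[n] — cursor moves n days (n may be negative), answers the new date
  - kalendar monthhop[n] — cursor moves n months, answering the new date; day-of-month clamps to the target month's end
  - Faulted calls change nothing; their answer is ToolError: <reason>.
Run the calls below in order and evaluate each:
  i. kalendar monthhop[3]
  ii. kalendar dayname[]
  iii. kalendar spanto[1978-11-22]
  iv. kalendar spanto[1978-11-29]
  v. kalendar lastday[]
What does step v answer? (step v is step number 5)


-- 1. kalendar monthhop(n→3) => 1979-07-04
-- 2. kalendar dayname() => Wednesday
-- 3. kalendar spanto(d→1978-11-22) => -224
-- 4. kalendar spanto(d→1978-11-29) => -217
-- 5. kalendar lastday() => 1979-07-31

Answer: 1979-07-31


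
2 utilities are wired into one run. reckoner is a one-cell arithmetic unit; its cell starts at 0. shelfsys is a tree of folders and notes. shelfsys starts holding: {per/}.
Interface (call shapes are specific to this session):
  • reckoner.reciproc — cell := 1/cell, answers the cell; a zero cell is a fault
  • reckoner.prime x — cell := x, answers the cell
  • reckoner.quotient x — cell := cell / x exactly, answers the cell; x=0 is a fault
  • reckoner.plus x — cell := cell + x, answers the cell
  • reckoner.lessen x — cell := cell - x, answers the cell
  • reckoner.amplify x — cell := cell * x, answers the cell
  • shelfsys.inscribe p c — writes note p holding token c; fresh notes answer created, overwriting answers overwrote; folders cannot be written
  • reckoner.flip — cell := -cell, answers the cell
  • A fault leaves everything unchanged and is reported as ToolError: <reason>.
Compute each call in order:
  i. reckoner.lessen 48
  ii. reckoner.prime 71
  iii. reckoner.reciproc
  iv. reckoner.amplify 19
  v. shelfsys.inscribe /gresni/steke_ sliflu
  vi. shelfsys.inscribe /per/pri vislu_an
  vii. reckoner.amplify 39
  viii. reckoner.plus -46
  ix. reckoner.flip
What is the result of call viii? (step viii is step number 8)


==> reckoner.lessen(48)
<== -48
==> reckoner.prime(71)
<== 71
==> reckoner.reciproc()
<== 1/71
==> reckoner.amplify(19)
<== 19/71
==> shelfsys.inscribe(/gresni/steke_, sliflu)
<== ToolError: no parent
==> shelfsys.inscribe(/per/pri, vislu_an)
<== created
==> reckoner.amplify(39)
<== 741/71
==> reckoner.plus(-46)
<== -2525/71
==> reckoner.flip()
<== 2525/71

Answer: -2525/71


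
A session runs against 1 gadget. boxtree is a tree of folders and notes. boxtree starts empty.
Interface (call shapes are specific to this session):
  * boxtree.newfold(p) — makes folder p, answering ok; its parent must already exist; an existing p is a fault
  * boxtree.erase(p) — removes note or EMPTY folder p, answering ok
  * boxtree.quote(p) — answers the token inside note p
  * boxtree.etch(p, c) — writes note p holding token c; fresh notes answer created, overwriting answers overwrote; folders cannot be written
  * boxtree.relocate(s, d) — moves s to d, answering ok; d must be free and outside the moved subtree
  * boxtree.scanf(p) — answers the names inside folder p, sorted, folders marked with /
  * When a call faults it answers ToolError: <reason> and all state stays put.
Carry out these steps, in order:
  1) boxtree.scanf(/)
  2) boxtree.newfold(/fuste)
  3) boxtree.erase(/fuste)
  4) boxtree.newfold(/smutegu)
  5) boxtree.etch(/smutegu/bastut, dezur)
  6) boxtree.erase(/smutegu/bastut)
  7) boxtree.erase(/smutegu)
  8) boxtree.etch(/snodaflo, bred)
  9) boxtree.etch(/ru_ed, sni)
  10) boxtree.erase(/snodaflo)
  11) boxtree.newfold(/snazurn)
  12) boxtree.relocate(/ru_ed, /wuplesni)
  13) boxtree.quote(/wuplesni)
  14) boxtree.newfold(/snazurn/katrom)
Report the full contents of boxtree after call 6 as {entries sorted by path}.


Answer: {smutegu/}

Derivation:
;; 1. boxtree.scanf(p='/') : []
;; 2. boxtree.newfold(p='/fuste') : ok
;; 3. boxtree.erase(p='/fuste') : ok
;; 4. boxtree.newfold(p='/smutegu') : ok
;; 5. boxtree.etch(p='/smutegu/bastut', c='dezur') : created
;; 6. boxtree.erase(p='/smutegu/bastut') : ok
;; 7. boxtree.erase(p='/smutegu') : ok
;; 8. boxtree.etch(p='/snodaflo', c='bred') : created
;; 9. boxtree.etch(p='/ru_ed', c='sni') : created
;; 10. boxtree.erase(p='/snodaflo') : ok
;; 11. boxtree.newfold(p='/snazurn') : ok
;; 12. boxtree.relocate(s='/ru_ed', d='/wuplesni') : ok
;; 13. boxtree.quote(p='/wuplesni') : sni
;; 14. boxtree.newfold(p='/snazurn/katrom') : ok


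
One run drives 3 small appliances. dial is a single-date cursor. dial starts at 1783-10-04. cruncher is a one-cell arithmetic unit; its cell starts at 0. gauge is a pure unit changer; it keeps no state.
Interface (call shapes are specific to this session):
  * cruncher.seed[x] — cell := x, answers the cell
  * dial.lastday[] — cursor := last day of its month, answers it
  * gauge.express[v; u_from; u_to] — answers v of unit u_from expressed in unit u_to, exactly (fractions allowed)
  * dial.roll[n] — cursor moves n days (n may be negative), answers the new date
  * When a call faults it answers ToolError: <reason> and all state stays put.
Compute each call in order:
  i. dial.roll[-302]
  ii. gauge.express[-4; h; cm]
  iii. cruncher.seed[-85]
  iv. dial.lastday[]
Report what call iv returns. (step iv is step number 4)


>>> dial.roll n→-302
= 1782-12-06
>>> gauge.express v→-4 u_from→h u_to→cm
= ToolError: incompatible units
>>> cruncher.seed x→-85
= -85
>>> dial.lastday
= 1782-12-31

Answer: 1782-12-31


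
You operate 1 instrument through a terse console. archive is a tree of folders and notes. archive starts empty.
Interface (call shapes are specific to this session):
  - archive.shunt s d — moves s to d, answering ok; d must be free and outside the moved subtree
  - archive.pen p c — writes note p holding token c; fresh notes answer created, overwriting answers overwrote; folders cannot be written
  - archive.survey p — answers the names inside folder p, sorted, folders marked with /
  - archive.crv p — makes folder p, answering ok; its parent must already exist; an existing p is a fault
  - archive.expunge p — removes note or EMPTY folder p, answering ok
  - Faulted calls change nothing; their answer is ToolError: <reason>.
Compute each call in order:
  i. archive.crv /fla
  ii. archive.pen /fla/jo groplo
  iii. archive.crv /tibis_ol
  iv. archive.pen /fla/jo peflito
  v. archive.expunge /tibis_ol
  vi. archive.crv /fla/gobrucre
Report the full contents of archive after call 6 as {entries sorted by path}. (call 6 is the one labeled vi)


Answer: {fla/, fla/gobrucre/, fla/jo=peflito}

Derivation:
Calling archive.crv on p→/fla: ok.
Then archive.pen on p→/fla/jo, c→groplo, — result: created.
Now I run archive.crv on p→/tibis_ol, and get ok.
Next I call archive.pen on p→/fla/jo, c→peflito, and get overwrote.
I use archive.expunge on p→/tibis_ol, → ok.
Invoking archive.crv on p→/fla/gobrucre, and observe ok.


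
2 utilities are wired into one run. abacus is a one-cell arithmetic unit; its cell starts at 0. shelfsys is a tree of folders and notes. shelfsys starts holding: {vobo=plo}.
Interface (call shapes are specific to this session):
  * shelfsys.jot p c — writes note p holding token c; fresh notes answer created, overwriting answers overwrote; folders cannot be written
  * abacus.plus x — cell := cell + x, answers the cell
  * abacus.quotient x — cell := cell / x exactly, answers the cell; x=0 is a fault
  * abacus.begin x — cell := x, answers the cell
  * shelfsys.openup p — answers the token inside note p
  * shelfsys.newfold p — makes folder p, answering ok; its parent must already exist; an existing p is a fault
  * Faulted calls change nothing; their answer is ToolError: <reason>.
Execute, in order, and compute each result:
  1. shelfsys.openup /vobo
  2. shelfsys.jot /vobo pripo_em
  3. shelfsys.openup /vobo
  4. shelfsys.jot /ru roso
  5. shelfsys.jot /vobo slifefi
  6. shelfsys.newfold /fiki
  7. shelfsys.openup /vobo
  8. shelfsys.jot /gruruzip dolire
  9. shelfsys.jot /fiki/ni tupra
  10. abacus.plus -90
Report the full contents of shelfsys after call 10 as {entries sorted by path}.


Answer: {fiki/, fiki/ni=tupra, gruruzip=dolire, ru=roso, vobo=slifefi}

Derivation:
Do: shelfsys.openup[p=/vobo]
See: plo
Do: shelfsys.jot[p=/vobo; c=pripo_em]
See: overwrote
Do: shelfsys.openup[p=/vobo]
See: pripo_em
Do: shelfsys.jot[p=/ru; c=roso]
See: created
Do: shelfsys.jot[p=/vobo; c=slifefi]
See: overwrote
Do: shelfsys.newfold[p=/fiki]
See: ok
Do: shelfsys.openup[p=/vobo]
See: slifefi
Do: shelfsys.jot[p=/gruruzip; c=dolire]
See: created
Do: shelfsys.jot[p=/fiki/ni; c=tupra]
See: created
Do: abacus.plus[x=-90]
See: -90


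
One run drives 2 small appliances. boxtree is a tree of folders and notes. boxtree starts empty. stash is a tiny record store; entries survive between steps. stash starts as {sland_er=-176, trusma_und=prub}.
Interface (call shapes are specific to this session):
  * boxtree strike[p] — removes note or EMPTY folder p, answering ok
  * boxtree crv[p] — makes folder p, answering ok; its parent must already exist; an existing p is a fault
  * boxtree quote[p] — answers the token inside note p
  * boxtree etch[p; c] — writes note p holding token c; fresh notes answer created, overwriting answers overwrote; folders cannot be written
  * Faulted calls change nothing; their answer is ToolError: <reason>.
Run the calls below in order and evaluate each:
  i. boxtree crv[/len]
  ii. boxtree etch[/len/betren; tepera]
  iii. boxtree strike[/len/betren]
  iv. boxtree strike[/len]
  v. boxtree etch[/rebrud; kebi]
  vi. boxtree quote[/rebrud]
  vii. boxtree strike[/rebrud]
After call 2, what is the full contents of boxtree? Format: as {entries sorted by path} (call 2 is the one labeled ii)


;; boxtree crv(p: /len) ~> ok
;; boxtree etch(p: /len/betren, c: tepera) ~> created
;; boxtree strike(p: /len/betren) ~> ok
;; boxtree strike(p: /len) ~> ok
;; boxtree etch(p: /rebrud, c: kebi) ~> created
;; boxtree quote(p: /rebrud) ~> kebi
;; boxtree strike(p: /rebrud) ~> ok

Answer: {len/, len/betren=tepera}


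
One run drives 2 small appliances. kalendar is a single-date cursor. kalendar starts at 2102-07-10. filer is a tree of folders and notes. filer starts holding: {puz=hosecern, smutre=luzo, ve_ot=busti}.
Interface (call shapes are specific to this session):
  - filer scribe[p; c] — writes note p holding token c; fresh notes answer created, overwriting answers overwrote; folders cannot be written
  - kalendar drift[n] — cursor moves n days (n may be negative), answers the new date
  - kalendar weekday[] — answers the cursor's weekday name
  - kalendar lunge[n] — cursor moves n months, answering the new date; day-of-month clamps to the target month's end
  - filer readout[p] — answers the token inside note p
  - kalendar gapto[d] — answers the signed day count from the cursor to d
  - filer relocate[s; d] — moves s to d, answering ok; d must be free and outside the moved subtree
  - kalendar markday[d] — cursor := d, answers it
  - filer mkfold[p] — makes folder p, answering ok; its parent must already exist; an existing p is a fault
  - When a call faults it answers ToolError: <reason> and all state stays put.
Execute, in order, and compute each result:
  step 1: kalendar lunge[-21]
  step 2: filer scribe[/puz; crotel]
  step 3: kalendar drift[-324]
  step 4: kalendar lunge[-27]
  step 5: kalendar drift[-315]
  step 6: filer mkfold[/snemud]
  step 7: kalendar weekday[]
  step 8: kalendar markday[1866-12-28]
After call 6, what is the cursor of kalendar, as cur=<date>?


Answer: cur=2096-10-09

Derivation:
Invoking kalendar lunge with n: -21, yielding 2100-10-10.
Using filer scribe with p: /puz, c: crotel, and get overwrote.
Using kalendar drift with n: -324, and see 2099-11-20.
Now I run kalendar lunge with n: -27, and see 2097-08-20.
Next I call kalendar drift with n: -315, yielding 2096-10-09.
I invoke filer mkfold with p: /snemud, and observe ok.
Then kalendar weekday(), and get Tuesday.
I call kalendar markday with d: 1866-12-28, yielding 1866-12-28.


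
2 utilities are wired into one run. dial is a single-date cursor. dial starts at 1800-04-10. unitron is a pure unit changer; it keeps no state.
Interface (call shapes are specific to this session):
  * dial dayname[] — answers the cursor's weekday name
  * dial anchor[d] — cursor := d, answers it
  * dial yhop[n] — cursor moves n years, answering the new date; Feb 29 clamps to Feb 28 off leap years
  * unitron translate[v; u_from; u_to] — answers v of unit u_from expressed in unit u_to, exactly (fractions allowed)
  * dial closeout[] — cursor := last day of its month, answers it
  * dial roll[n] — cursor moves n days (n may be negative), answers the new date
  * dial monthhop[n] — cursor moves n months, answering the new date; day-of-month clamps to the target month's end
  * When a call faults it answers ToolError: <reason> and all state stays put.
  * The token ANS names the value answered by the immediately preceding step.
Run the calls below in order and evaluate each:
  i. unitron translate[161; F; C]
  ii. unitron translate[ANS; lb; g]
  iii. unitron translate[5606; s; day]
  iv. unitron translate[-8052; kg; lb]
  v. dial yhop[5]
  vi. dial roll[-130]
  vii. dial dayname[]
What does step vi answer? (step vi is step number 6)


Step: unitron translate[v: 161; u_from: F; u_to: C]
Result: 215/3
Step: unitron translate[v: ANS; u_from: lb; u_to: g]
Result: 1950447191/60000
Step: unitron translate[v: 5606; u_from: s; u_to: day]
Result: 2803/43200
Step: unitron translate[v: -8052; u_from: kg; u_to: lb]
Result: -73200000000/4123567
Step: dial yhop[n: 5]
Result: 1805-04-10
Step: dial roll[n: -130]
Result: 1804-12-01
Step: dial dayname[]
Result: Saturday

Answer: 1804-12-01


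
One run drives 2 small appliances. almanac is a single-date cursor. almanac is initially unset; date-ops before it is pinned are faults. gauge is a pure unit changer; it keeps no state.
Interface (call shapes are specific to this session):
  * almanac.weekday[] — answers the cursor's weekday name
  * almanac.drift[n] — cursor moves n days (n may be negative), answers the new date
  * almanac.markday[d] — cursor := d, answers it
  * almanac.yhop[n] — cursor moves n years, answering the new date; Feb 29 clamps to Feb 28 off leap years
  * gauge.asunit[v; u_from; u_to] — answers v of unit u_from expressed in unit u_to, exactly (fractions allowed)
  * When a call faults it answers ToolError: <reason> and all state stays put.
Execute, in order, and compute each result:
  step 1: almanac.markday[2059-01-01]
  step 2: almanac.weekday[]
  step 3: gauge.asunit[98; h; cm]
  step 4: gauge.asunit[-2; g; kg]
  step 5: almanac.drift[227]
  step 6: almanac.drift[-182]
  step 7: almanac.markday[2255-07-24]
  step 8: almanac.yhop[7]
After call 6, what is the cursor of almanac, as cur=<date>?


Do: almanac.markday[d: 2059-01-01]
See: 2059-01-01
Do: almanac.weekday[]
See: Wednesday
Do: gauge.asunit[v: 98; u_from: h; u_to: cm]
See: ToolError: incompatible units
Do: gauge.asunit[v: -2; u_from: g; u_to: kg]
See: -1/500
Do: almanac.drift[n: 227]
See: 2059-08-16
Do: almanac.drift[n: -182]
See: 2059-02-15
Do: almanac.markday[d: 2255-07-24]
See: 2255-07-24
Do: almanac.yhop[n: 7]
See: 2262-07-24

Answer: cur=2059-02-15


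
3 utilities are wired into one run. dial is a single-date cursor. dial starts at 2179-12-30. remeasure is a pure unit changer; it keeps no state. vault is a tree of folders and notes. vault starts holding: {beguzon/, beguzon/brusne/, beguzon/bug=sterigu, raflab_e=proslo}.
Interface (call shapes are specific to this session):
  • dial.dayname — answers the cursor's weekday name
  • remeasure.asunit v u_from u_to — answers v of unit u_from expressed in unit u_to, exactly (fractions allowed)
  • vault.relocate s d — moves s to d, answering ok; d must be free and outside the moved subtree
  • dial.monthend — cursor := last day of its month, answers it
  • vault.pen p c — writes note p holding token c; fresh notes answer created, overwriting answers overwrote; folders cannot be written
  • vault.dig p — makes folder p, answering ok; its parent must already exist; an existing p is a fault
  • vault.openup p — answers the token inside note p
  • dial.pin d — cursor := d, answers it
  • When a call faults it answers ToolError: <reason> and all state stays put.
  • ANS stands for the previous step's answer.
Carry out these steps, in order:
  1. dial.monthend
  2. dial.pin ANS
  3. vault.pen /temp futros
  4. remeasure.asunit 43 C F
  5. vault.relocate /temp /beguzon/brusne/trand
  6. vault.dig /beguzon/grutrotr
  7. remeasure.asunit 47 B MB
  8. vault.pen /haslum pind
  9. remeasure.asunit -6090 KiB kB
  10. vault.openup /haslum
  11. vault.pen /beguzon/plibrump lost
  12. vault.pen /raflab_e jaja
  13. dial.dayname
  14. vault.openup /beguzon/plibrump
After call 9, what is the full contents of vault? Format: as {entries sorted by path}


Answer: {beguzon/, beguzon/brusne/, beguzon/brusne/trand=futros, beguzon/bug=sterigu, beguzon/grutrotr/, haslum=pind, raflab_e=proslo}

Derivation:
I invoke dial.monthend(), — result: 2179-12-31.
I try dial.pin on d: ANS, which returns 2179-12-31.
I invoke vault.pen on p: /temp, c: futros, — result: created.
I run remeasure.asunit on v: 43, u_from: C, u_to: F, and get 547/5.
I invoke vault.relocate on s: /temp, d: /beguzon/brusne/trand, and get ok.
Calling vault.dig on p: /beguzon/grutrotr, yielding ok.
I try remeasure.asunit on v: 47, u_from: B, u_to: MB, yielding 47/1000000.
Next I call vault.pen on p: /haslum, c: pind, which returns created.
Using remeasure.asunit on v: -6090, u_from: KiB, u_to: kB, and observe -155904/25.
I use vault.openup on p: /haslum, and observe pind.
I call vault.pen on p: /beguzon/plibrump, c: lost: created.
I invoke vault.pen on p: /raflab_e, c: jaja, giving overwrote.
Calling dial.dayname(), and get Friday.
Now I run vault.openup on p: /beguzon/plibrump, giving lost.


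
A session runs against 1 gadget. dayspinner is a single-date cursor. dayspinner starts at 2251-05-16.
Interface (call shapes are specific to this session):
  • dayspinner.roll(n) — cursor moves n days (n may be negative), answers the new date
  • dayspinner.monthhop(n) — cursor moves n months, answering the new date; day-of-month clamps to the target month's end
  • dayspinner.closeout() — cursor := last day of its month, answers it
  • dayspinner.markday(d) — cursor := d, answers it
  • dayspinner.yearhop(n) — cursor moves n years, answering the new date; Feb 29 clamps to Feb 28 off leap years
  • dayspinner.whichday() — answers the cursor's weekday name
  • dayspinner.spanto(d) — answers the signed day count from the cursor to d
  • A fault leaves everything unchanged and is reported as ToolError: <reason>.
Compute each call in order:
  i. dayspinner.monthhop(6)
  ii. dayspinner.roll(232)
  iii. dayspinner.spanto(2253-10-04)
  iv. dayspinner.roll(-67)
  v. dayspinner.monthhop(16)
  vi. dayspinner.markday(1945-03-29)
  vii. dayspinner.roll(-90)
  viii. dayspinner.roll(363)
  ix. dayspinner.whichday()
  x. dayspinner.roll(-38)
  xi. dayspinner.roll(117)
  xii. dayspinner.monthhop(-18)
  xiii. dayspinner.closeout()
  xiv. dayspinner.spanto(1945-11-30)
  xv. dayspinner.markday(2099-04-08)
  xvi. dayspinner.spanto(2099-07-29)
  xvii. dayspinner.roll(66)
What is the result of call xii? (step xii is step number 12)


>> dayspinner.monthhop(6)
<< 2251-11-16
>> dayspinner.roll(232)
<< 2252-07-05
>> dayspinner.spanto(2253-10-04)
<< 456
>> dayspinner.roll(-67)
<< 2252-04-29
>> dayspinner.monthhop(16)
<< 2253-08-29
>> dayspinner.markday(1945-03-29)
<< 1945-03-29
>> dayspinner.roll(-90)
<< 1944-12-29
>> dayspinner.roll(363)
<< 1945-12-27
>> dayspinner.whichday()
<< Thursday
>> dayspinner.roll(-38)
<< 1945-11-19
>> dayspinner.roll(117)
<< 1946-03-16
>> dayspinner.monthhop(-18)
<< 1944-09-16
>> dayspinner.closeout()
<< 1944-09-30
>> dayspinner.spanto(1945-11-30)
<< 426
>> dayspinner.markday(2099-04-08)
<< 2099-04-08
>> dayspinner.spanto(2099-07-29)
<< 112
>> dayspinner.roll(66)
<< 2099-06-13

Answer: 1944-09-16


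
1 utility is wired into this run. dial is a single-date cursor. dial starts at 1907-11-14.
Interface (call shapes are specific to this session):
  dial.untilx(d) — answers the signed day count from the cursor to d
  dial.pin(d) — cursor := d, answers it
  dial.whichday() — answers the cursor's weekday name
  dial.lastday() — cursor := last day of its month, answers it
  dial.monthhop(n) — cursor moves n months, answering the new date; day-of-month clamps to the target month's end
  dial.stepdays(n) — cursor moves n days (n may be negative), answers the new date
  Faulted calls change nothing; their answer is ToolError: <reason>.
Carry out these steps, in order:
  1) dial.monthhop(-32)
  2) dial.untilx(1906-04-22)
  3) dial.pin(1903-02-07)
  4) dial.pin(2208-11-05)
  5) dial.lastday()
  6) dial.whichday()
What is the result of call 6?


Answer: Wednesday

Derivation:
// 1. dial.monthhop(-32) ~> 1905-03-14
// 2. dial.untilx(1906-04-22) ~> 404
// 3. dial.pin(1903-02-07) ~> 1903-02-07
// 4. dial.pin(2208-11-05) ~> 2208-11-05
// 5. dial.lastday() ~> 2208-11-30
// 6. dial.whichday() ~> Wednesday


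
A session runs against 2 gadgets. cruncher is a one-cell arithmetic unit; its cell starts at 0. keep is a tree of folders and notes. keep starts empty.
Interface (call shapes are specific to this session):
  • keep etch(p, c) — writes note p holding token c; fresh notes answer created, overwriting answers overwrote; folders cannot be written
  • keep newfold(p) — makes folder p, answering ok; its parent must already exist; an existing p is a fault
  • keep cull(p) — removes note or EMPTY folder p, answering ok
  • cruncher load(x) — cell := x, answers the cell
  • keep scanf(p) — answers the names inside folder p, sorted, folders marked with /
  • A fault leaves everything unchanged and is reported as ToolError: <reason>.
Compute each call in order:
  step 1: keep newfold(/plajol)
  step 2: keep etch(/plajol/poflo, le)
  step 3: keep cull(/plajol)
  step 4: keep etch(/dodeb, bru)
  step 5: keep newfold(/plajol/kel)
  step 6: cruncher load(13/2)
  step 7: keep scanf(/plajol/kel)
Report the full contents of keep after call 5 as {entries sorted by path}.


Then keep newfold(p: /plajol), and observe ok.
Now I run keep etch(p: /plajol/poflo, c: le), — result: created.
Using keep cull(p: /plajol), yielding ToolError: not empty.
I run keep etch(p: /dodeb, c: bru), yielding created.
Now I run keep newfold(p: /plajol/kel), — result: ok.
Now I run cruncher load(x: 13/2), and see 13/2.
Using keep scanf(p: /plajol/kel), yielding [].

Answer: {dodeb=bru, plajol/, plajol/kel/, plajol/poflo=le}


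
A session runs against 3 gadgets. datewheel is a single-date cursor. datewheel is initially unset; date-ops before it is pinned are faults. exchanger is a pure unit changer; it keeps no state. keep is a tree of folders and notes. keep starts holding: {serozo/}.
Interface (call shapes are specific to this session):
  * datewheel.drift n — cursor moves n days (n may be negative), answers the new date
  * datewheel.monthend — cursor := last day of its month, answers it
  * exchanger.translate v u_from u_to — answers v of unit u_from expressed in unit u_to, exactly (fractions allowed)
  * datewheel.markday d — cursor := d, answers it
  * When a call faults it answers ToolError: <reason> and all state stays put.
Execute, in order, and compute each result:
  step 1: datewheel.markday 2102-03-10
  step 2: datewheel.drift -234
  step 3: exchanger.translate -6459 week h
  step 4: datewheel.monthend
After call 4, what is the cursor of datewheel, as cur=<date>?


-- 1. markday(d='2102-03-10') == 2102-03-10
-- 2. drift(n='-234') == 2101-07-19
-- 3. translate(v='-6459', u_from='week', u_to='h') == -1085112
-- 4. monthend() == 2101-07-31

Answer: cur=2101-07-31


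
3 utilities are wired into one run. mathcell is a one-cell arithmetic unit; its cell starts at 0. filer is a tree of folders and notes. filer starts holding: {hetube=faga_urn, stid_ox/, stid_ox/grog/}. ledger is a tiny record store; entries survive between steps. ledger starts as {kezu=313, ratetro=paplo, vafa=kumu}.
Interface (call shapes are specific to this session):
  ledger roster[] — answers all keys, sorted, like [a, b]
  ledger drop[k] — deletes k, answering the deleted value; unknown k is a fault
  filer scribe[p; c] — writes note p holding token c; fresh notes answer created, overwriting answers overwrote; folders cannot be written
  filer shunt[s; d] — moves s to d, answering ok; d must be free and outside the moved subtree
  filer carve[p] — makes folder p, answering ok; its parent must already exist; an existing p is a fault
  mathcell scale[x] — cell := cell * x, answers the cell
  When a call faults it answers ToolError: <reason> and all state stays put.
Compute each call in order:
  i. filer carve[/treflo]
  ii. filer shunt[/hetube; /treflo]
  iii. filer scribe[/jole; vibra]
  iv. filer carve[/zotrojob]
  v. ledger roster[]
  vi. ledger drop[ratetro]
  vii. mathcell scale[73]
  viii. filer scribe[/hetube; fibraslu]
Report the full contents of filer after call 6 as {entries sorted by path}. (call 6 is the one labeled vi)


>> filer carve(p=/treflo)
<< ok
>> filer shunt(s=/hetube, d=/treflo)
<< ToolError: exists
>> filer scribe(p=/jole, c=vibra)
<< created
>> filer carve(p=/zotrojob)
<< ok
>> ledger roster()
<< [kezu, ratetro, vafa]
>> ledger drop(k=ratetro)
<< paplo
>> mathcell scale(x=73)
<< 0
>> filer scribe(p=/hetube, c=fibraslu)
<< overwrote

Answer: {hetube=faga_urn, jole=vibra, stid_ox/, stid_ox/grog/, treflo/, zotrojob/}


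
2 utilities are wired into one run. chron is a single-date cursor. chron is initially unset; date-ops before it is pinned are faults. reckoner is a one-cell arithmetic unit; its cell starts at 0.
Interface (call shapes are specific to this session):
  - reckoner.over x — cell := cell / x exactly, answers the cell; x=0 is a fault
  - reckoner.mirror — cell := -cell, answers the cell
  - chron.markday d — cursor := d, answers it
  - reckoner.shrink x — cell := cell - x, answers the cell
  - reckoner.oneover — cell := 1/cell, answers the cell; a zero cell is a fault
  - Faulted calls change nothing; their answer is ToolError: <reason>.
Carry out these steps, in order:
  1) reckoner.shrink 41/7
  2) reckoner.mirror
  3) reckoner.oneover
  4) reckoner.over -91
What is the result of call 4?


Answer: -1/533

Derivation:
# reckoner.shrink(x='41/7') ~> -41/7
# reckoner.mirror() ~> 41/7
# reckoner.oneover() ~> 7/41
# reckoner.over(x='-91') ~> -1/533


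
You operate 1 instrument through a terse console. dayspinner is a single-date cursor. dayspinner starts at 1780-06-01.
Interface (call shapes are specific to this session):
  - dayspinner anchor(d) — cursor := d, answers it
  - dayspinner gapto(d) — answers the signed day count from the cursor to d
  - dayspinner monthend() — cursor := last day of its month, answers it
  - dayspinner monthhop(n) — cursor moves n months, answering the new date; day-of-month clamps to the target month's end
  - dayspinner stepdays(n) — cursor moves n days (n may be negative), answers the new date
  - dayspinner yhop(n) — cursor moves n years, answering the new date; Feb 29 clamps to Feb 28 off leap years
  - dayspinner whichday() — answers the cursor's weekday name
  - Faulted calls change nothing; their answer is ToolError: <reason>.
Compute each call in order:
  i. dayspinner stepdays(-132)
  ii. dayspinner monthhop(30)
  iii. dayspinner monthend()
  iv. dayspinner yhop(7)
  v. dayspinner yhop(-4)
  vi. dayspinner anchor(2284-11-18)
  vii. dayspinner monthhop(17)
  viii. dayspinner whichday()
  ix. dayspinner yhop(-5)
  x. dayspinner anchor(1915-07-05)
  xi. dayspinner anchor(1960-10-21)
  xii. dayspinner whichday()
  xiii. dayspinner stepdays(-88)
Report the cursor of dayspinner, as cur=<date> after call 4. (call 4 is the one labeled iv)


// 1. dayspinner stepdays(n='-132') -> 1780-01-21
// 2. dayspinner monthhop(n='30') -> 1782-07-21
// 3. dayspinner monthend() -> 1782-07-31
// 4. dayspinner yhop(n='7') -> 1789-07-31
// 5. dayspinner yhop(n='-4') -> 1785-07-31
// 6. dayspinner anchor(d='2284-11-18') -> 2284-11-18
// 7. dayspinner monthhop(n='17') -> 2286-04-18
// 8. dayspinner whichday() -> Sunday
// 9. dayspinner yhop(n='-5') -> 2281-04-18
// 10. dayspinner anchor(d='1915-07-05') -> 1915-07-05
// 11. dayspinner anchor(d='1960-10-21') -> 1960-10-21
// 12. dayspinner whichday() -> Friday
// 13. dayspinner stepdays(n='-88') -> 1960-07-25

Answer: cur=1789-07-31


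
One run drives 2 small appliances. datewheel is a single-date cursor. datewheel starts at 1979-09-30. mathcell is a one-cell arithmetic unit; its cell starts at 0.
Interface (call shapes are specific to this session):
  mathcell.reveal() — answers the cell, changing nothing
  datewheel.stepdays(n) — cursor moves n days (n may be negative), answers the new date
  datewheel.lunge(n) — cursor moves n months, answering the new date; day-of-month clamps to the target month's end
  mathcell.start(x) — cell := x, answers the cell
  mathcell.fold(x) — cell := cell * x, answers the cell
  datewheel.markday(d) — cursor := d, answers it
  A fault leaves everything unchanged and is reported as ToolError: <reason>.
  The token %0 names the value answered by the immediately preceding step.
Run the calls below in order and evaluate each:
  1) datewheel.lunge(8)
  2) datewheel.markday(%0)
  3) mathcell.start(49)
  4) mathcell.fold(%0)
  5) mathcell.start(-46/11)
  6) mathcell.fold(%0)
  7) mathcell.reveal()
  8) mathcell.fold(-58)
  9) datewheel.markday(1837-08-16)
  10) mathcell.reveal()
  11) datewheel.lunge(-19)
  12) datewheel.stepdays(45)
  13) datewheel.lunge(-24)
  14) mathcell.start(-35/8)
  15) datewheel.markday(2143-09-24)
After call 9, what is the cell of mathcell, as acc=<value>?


Answer: acc=-122728/121

Derivation:
% datewheel.lunge(n: 8) => 1980-05-30
% datewheel.markday(d: %0) => 1980-05-30
% mathcell.start(x: 49) => 49
% mathcell.fold(x: %0) => 2401
% mathcell.start(x: -46/11) => -46/11
% mathcell.fold(x: %0) => 2116/121
% mathcell.reveal() => 2116/121
% mathcell.fold(x: -58) => -122728/121
% datewheel.markday(d: 1837-08-16) => 1837-08-16
% mathcell.reveal() => -122728/121
% datewheel.lunge(n: -19) => 1836-01-16
% datewheel.stepdays(n: 45) => 1836-03-01
% datewheel.lunge(n: -24) => 1834-03-01
% mathcell.start(x: -35/8) => -35/8
% datewheel.markday(d: 2143-09-24) => 2143-09-24


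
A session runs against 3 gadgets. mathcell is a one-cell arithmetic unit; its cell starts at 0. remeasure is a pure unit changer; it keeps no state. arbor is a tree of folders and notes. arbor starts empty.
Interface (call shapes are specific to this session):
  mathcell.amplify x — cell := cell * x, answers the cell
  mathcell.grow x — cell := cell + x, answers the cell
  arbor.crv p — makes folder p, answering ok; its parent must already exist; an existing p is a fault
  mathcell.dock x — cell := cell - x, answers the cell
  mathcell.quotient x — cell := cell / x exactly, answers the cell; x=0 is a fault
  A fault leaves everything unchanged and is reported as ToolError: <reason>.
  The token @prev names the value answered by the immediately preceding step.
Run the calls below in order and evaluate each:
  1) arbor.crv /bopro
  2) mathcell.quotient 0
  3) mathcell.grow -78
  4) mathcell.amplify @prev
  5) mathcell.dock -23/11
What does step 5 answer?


I invoke arbor.crv passing p=/bopro, → ok.
I use mathcell.quotient passing x=0, and get ToolError: division by zero.
Next I call mathcell.grow passing x=-78, which returns -78.
I call mathcell.amplify passing x=@prev, and observe 6084.
I invoke mathcell.dock passing x=-23/11: 66947/11.

Answer: 66947/11


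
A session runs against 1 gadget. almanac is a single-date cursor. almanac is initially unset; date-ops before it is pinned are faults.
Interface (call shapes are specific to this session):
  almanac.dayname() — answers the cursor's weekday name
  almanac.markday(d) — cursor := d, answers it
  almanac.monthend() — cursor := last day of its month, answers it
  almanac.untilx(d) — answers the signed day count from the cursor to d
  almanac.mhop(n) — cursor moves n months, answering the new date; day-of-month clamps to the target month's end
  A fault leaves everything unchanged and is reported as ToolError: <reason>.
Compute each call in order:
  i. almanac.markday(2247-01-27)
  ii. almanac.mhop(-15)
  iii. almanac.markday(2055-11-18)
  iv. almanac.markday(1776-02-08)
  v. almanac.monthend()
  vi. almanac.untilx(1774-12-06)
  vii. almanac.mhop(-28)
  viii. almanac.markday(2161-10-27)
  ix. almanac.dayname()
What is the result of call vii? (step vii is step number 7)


·→ almanac.markday(d=2247-01-27)
·← 2247-01-27
·→ almanac.mhop(n=-15)
·← 2245-10-27
·→ almanac.markday(d=2055-11-18)
·← 2055-11-18
·→ almanac.markday(d=1776-02-08)
·← 1776-02-08
·→ almanac.monthend()
·← 1776-02-29
·→ almanac.untilx(d=1774-12-06)
·← -450
·→ almanac.mhop(n=-28)
·← 1773-10-29
·→ almanac.markday(d=2161-10-27)
·← 2161-10-27
·→ almanac.dayname()
·← Tuesday

Answer: 1773-10-29


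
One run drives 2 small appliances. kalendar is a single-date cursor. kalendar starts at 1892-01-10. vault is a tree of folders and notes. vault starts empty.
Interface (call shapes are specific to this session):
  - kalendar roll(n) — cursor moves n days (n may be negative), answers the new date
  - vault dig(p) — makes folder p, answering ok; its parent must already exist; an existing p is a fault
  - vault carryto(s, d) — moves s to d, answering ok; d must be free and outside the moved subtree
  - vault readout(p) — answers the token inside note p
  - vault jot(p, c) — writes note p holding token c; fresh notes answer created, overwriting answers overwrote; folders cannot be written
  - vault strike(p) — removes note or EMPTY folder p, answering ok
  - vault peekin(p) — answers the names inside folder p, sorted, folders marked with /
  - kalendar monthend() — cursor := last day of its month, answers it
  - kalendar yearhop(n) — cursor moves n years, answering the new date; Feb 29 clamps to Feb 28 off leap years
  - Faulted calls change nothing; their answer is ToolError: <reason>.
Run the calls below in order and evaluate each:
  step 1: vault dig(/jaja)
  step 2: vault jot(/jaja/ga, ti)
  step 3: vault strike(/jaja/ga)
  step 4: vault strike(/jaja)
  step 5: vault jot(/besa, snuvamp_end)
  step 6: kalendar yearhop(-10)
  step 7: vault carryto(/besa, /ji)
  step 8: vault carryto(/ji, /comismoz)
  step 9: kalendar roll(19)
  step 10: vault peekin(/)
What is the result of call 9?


Answer: 1882-01-29

Derivation:
Next I call vault dig on p='/jaja', → ok.
Calling vault jot on p='/jaja/ga', c='ti', giving created.
I try vault strike on p='/jaja/ga', which returns ok.
Next I call vault strike on p='/jaja', and see ok.
I invoke vault jot on p='/besa', c='snuvamp_end', which returns created.
I try kalendar yearhop on n='-10', — result: 1882-01-10.
I call vault carryto on s='/besa', d='/ji', which returns ok.
Invoking vault carryto on s='/ji', d='/comismoz', — result: ok.
Invoking kalendar roll on n='19', — result: 1882-01-29.
Using vault peekin on p='/', and get [comismoz].


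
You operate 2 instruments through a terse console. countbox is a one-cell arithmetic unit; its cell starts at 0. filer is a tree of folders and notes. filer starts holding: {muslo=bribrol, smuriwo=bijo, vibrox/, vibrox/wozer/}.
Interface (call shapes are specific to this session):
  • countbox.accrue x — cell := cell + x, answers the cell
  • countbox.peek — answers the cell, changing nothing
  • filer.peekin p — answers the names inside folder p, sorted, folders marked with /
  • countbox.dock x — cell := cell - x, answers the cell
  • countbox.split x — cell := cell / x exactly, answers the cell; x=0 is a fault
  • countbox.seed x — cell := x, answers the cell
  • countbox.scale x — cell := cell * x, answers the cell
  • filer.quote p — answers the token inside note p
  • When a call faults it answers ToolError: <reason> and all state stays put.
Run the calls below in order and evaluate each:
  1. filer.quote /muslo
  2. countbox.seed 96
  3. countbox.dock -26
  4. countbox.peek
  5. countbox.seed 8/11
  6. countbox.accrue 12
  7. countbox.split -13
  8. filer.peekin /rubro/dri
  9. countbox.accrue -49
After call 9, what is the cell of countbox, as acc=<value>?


Answer: acc=-7147/143

Derivation:
Calling filer.quote(p→/muslo), and observe bribrol.
Using countbox.seed(x→96), and see 96.
Then countbox.dock(x→-26), — result: 122.
Invoking countbox.peek(), giving 122.
Now I run countbox.seed(x→8/11), and get 8/11.
I use countbox.accrue(x→12), → 140/11.
I call countbox.split(x→-13): -140/143.
Using filer.peekin(p→/rubro/dri), giving ToolError: not found.
I use countbox.accrue(x→-49), → -7147/143.
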